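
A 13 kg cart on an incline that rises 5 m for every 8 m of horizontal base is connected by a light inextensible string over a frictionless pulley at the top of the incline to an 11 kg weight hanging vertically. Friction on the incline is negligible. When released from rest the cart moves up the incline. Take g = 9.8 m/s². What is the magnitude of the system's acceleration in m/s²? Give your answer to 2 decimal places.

For the cart on the incline: the weight component along the slope is m₁g sin 32.01° = 13 × 9.8 × 0.5300 = 67.522 N and the normal force is N = m₁g cos 32.01° = 108.035 N.
Newton's second law for the cart (up-slope positive): T − 67.522 = 13 a. For the hanging weight (downward positive): 11 × 9.8 − T = 11 a.
Adding the two equations eliminates T: 40.278 = 24 a, so a = 1.6783 m/s².

1.68 m/s²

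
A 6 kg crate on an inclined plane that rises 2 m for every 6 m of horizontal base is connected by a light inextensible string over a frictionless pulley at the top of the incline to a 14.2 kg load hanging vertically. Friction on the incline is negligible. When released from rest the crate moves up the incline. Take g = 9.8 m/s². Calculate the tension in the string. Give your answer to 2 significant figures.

For the crate on the incline: the weight component along the slope is m₁g sin 18.43° = 6 × 9.8 × 0.3162 = 18.593 N and the normal force is N = m₁g cos 18.43° = 55.783 N.
Newton's second law for the crate (up-slope positive): T − 18.593 = 6 a. For the hanging load (downward positive): 14.2 × 9.8 − T = 14.2 a.
Adding the two equations eliminates T: 120.567 = 20.2 a, so a = 5.9687 m/s².
Then from the hanging load's equation, T = 14.2 × (9.8 − 5.9687) = 54.404 N.

54 N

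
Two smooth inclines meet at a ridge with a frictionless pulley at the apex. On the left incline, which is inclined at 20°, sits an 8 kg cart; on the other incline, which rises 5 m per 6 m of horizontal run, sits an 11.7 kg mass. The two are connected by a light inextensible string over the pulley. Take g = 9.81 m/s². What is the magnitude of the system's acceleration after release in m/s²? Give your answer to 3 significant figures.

Resolve each weight along its own incline: the 8 kg mass has component 8 × 9.81 × sin 20° = 26.842 N down its slope, and the 11.7 kg mass has 11.7 × 9.81 × sin 39.81° = 73.478 N down its slope.
The 11.7 kg side's 73.478 N exceeds the other side's 26.842 N, so that mass slides down and the 8 kg mass slides up. Taking that direction as positive, Newton's second law for the whole system gives 73.478 − 26.842 = (8 + 11.7) a, so a = 46.636 / 19.7 = 2.3673 m/s².

2.37 m/s²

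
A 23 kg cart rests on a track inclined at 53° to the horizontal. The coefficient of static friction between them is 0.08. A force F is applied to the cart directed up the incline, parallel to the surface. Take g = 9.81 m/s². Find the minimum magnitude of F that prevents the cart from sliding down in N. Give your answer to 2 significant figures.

170 N

The normal force is N = mg cos 53° = 135.788 N. With F at its minimum the cart is on the verge of sliding down, so static friction is at its maximum μ_s N = 0.08 × 135.788 = 10.863 N and acts up the slope.
Equilibrium along the incline: F + μ_s N = mg sin 53°, so F = 180.196 − 10.863 = 169.333 N.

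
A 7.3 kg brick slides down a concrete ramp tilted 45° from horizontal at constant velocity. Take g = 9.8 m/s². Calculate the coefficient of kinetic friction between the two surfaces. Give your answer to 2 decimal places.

1.00

At constant velocity the net force along the incline is zero: mg sin 45° = μ mg cos 45°.
So μ = tan 45° = 0.7071 / 0.7071 = 1.0000.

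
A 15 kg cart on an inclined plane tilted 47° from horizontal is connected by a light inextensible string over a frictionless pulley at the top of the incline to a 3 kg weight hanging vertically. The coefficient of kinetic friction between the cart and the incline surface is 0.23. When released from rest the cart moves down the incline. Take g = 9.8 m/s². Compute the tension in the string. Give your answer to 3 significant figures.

For the cart on the incline: the weight component along the slope is m₁g sin 47° = 15 × 9.8 × 0.7314 = 107.516 N and the normal force is N = m₁g cos 47° = 100.254 N.
Kinetic friction opposes the cart's motion down the incline: f = μN = 0.23 × 100.254 = 23.058 N acting up the slope.
Newton's second law for the cart (down-slope positive): 107.516 − 23.058 − T = 15 a. For the hanging weight (upward positive): T − 3 × 9.8 = 3 a.
Adding the two equations eliminates T: 55.058 = 18 a, so a = 3.0588 m/s².
Then from the hanging weight's equation, T = 3 × (9.8 + 3.0588) = 38.576 N.

38.6 N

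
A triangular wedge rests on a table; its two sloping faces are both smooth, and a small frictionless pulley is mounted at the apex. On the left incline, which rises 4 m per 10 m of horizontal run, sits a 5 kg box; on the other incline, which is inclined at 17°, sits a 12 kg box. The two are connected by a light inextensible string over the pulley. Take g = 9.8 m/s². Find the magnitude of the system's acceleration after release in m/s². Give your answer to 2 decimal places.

Resolve each weight along its own incline: the 5 kg mass has component 5 × 9.8 × sin 21.80° = 18.198 N down its slope, and the 12 kg mass has 12 × 9.8 × sin 17° = 34.383 N down its slope.
The 12 kg side's 34.383 N exceeds the other side's 18.198 N, so that mass slides down and the 5 kg mass slides up. Taking that direction as positive, Newton's second law for the whole system gives 34.383 − 18.198 = (5 + 12) a, so a = 16.185 / 17 = 0.9521 m/s².

0.95 m/s²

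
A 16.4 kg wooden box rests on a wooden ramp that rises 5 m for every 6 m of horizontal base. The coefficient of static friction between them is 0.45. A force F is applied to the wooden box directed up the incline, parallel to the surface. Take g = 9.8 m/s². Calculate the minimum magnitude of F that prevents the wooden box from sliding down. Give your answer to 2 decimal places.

The normal force is N = mg cos 39.81° = 123.469 N. With F at its minimum the wooden box is on the verge of sliding down, so static friction is at its maximum μ_s N = 0.45 × 123.469 = 55.561 N and acts up the slope.
Equilibrium along the incline: F + μ_s N = mg sin 39.81°, so F = 102.890 − 55.561 = 47.329 N.

47.33 N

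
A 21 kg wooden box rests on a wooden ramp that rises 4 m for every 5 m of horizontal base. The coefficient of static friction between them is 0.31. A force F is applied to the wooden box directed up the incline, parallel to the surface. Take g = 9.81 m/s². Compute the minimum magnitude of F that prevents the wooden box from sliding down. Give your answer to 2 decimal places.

The normal force is N = mg cos 38.66° = 160.867 N. With F at its minimum the wooden box is on the verge of sliding down, so static friction is at its maximum μ_s N = 0.31 × 160.867 = 49.869 N and acts up the slope.
Equilibrium along the incline: F + μ_s N = mg sin 38.66°, so F = 128.693 − 49.869 = 78.824 N.

78.82 N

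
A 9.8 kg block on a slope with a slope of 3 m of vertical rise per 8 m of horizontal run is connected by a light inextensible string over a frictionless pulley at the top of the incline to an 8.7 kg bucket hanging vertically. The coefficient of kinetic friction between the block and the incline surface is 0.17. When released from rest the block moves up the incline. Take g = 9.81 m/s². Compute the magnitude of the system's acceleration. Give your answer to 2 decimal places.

1.96 m/s²

For the block on the incline: the weight component along the slope is m₁g sin 20.56° = 9.8 × 9.81 × 0.3511 = 33.754 N and the normal force is N = m₁g cos 20.56° = 90.017 N.
Kinetic friction opposes the block's motion up the incline: f = μN = 0.17 × 90.017 = 15.303 N acting down the slope.
Newton's second law for the block (up-slope positive): T − 33.754 − 15.303 = 9.8 a. For the hanging bucket (downward positive): 8.7 × 9.81 − T = 8.7 a.
Adding the two equations eliminates T: 36.290 = 18.5 a, so a = 1.9616 m/s².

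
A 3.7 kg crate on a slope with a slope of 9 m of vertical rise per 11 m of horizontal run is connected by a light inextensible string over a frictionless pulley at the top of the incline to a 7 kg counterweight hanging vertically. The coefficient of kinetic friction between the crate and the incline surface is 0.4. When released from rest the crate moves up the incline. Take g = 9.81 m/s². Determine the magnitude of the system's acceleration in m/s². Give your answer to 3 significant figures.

For the crate on the incline: the weight component along the slope is m₁g sin 39.29° = 3.7 × 9.81 × 0.6332 = 22.983 N and the normal force is N = m₁g cos 39.29° = 28.092 N.
Kinetic friction opposes the crate's motion up the incline: f = μN = 0.4 × 28.092 = 11.237 N acting down the slope.
Newton's second law for the crate (up-slope positive): T − 22.983 − 11.237 = 3.7 a. For the hanging counterweight (downward positive): 7 × 9.81 − T = 7 a.
Adding the two equations eliminates T: 34.450 = 10.7 a, so a = 3.2196 m/s².

3.22 m/s²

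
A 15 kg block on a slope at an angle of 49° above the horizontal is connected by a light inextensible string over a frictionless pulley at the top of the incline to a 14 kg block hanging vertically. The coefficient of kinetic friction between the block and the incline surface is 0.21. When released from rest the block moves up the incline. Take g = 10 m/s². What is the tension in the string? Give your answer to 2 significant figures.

For the block on the incline: the weight component along the slope is m₁g sin 49° = 15 × 10 × 0.7547 = 113.205 N and the normal force is N = m₁g cos 49° = 98.409 N.
Kinetic friction opposes the block's motion up the incline: f = μN = 0.21 × 98.409 = 20.666 N acting down the slope.
Newton's second law for the block (up-slope positive): T − 113.205 − 20.666 = 15 a. For the hanging block (downward positive): 14 × 10 − T = 14 a.
Adding the two equations eliminates T: 6.129 = 29 a, so a = 0.2113 m/s².
Then from the hanging block's equation, T = 14 × (10 − 0.2113) = 137.042 N.

140 N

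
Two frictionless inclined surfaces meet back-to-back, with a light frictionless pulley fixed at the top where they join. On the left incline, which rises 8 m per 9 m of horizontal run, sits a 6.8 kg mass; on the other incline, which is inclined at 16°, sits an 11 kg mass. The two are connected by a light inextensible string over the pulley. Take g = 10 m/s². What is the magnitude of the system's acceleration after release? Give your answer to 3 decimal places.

0.835 m/s²

Resolve each weight along its own incline: the 6.8 kg mass has component 6.8 × 10 × sin 41.63° = 45.177 N down its slope, and the 11 kg mass has 11 × 10 × sin 16° = 30.320 N down its slope.
The 6.8 kg side's 45.177 N exceeds the other side's 30.320 N, so that mass slides down and the 11 kg mass slides up. Taking that direction as positive, Newton's second law for the whole system gives 45.177 − 30.320 = (6.8 + 11) a, so a = 14.857 / 17.8 = 0.8347 m/s².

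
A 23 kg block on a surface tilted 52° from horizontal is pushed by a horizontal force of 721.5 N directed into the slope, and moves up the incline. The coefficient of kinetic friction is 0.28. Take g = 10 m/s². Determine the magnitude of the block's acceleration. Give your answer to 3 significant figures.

2.79 m/s²

The horizontal push has components F cos 52° = 721.5 × 0.6157 = 444.228 N up the incline and F sin 52° = 721.5 × 0.7880 = 568.542 N pressing into the surface.
The normal force is therefore N = mg cos 52° + F sin 52° = 141.611 + 568.542 = 710.153 N, and kinetic friction down the slope is μN = 0.28 × 710.153 = 198.843 N.
Along the incline: F cos 52° − mg sin 52° − μN = ma, so 444.228 − 181.240 − 198.843 = 23 a, giving a = 2.7889 m/s².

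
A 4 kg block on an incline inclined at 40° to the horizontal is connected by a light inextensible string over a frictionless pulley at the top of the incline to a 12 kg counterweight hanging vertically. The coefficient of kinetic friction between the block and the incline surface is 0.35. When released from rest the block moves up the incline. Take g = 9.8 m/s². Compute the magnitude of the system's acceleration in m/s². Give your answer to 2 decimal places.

5.12 m/s²

For the block on the incline: the weight component along the slope is m₁g sin 40° = 4 × 9.8 × 0.6428 = 25.198 N and the normal force is N = m₁g cos 40° = 30.029 N.
Kinetic friction opposes the block's motion up the incline: f = μN = 0.35 × 30.029 = 10.510 N acting down the slope.
Newton's second law for the block (up-slope positive): T − 25.198 − 10.510 = 4 a. For the hanging counterweight (downward positive): 12 × 9.8 − T = 12 a.
Adding the two equations eliminates T: 81.892 = 16 a, so a = 5.1182 m/s².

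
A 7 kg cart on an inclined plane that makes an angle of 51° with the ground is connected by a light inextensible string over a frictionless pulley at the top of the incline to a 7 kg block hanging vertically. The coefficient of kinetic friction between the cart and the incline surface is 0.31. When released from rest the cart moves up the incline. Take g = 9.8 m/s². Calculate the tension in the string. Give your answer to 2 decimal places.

For the cart on the incline: the weight component along the slope is m₁g sin 51° = 7 × 9.8 × 0.7771 = 53.309 N and the normal force is N = m₁g cos 51° = 43.171 N.
Kinetic friction opposes the cart's motion up the incline: f = μN = 0.31 × 43.171 = 13.383 N acting down the slope.
Newton's second law for the cart (up-slope positive): T − 53.309 − 13.383 = 7 a. For the hanging block (downward positive): 7 × 9.8 − T = 7 a.
Adding the two equations eliminates T: 1.908 = 14 a, so a = 0.1363 m/s².
Then from the hanging block's equation, T = 7 × (9.8 − 0.1363) = 67.646 N.

67.65 N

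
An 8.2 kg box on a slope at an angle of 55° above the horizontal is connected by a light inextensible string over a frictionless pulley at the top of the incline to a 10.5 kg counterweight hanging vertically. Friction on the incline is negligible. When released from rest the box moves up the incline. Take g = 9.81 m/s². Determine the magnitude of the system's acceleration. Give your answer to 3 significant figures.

For the box on the incline: the weight component along the slope is m₁g sin 55° = 8.2 × 9.81 × 0.8192 = 65.898 N and the normal force is N = m₁g cos 55° = 46.140 N.
Newton's second law for the box (up-slope positive): T − 65.898 = 8.2 a. For the hanging counterweight (downward positive): 10.5 × 9.81 − T = 10.5 a.
Adding the two equations eliminates T: 37.107 = 18.7 a, so a = 1.9843 m/s².

1.98 m/s²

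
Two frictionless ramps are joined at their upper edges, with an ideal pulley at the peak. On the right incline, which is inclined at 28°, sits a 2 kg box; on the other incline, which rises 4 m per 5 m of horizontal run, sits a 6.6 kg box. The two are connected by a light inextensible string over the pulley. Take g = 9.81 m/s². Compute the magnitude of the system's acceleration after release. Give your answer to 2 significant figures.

3.6 m/s²

Resolve each weight along its own incline: the 2 kg mass has component 2 × 9.81 × sin 28° = 9.211 N down its slope, and the 6.6 kg mass has 6.6 × 9.81 × sin 38.66° = 40.447 N down its slope.
The 6.6 kg side's 40.447 N exceeds the other side's 9.211 N, so that mass slides down and the 2 kg mass slides up. Taking that direction as positive, Newton's second law for the whole system gives 40.447 − 9.211 = (2 + 6.6) a, so a = 31.236 / 8.6 = 3.6321 m/s².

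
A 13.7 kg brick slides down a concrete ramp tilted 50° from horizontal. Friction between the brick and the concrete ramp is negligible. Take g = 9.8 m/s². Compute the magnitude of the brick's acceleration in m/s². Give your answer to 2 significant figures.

Resolving the weight along the incline: the component pulling the brick down the slope is mg sin 50° = 13.7 × 9.8 × 0.7660 = 102.843 N, and the normal force is N = mg cos 50° = 13.7 × 9.8 × 0.6428 = 86.302 N.
With no friction the net force along the incline is 102.843 N, so a = g sin 50° = 102.843 / 13.7 = 7.5068 m/s².

7.5 m/s²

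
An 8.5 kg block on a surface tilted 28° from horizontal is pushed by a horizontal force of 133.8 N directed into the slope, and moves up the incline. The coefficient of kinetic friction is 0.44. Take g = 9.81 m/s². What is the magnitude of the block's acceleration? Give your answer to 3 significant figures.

2.23 m/s²

The horizontal push has components F cos 28° = 133.8 × 0.8829 = 118.132 N up the incline and F sin 28° = 133.8 × 0.4695 = 62.819 N pressing into the surface.
The normal force is therefore N = mg cos 28° + F sin 28° = 73.621 + 62.819 = 136.440 N, and kinetic friction down the slope is μN = 0.44 × 136.440 = 60.034 N.
Along the incline: F cos 28° − mg sin 28° − μN = ma, so 118.132 − 39.149 − 60.034 = 8.5 a, giving a = 2.2293 m/s².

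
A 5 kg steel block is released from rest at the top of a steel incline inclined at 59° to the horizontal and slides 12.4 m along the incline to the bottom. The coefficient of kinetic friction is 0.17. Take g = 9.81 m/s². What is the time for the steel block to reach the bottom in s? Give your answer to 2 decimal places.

The weight component along the incline is mg sin 59° = 42.044 N and the normal force is N = mg cos 59° = 25.263 N.
Friction up the slope is f = μN = 0.17 × 25.263 = 4.295 N, so the net downslope force is 42.044 − 4.295 = 37.749 N and a = 37.749 / 5 = 7.5498 m/s².
Starting from rest, L = ½at², so t = √(2L/a) = √(2 × 12.4 / 7.5498) = 1.8124 s.

1.81 s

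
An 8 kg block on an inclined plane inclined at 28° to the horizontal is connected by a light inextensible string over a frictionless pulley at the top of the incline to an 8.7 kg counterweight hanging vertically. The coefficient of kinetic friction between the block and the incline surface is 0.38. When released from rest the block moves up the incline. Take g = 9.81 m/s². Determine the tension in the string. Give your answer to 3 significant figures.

For the block on the incline: the weight component along the slope is m₁g sin 28° = 8 × 9.81 × 0.4695 = 36.846 N and the normal force is N = m₁g cos 28° = 69.294 N.
Kinetic friction opposes the block's motion up the incline: f = μN = 0.38 × 69.294 = 26.332 N acting down the slope.
Newton's second law for the block (up-slope positive): T − 36.846 − 26.332 = 8 a. For the hanging counterweight (downward positive): 8.7 × 9.81 − T = 8.7 a.
Adding the two equations eliminates T: 22.169 = 16.7 a, so a = 1.3275 m/s².
Then from the hanging counterweight's equation, T = 8.7 × (9.81 − 1.3275) = 73.798 N.

73.8 N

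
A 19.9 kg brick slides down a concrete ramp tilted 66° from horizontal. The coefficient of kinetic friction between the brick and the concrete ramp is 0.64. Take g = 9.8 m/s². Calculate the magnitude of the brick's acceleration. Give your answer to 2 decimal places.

6.40 m/s²

Resolving the weight along the incline: the component pulling the brick down the slope is mg sin 66° = 19.9 × 9.8 × 0.9135 = 178.151 N, and the normal force is N = mg cos 66° = 19.9 × 9.8 × 0.4067 = 79.315 N.
Kinetic friction acts up the slope with magnitude f = μN = 0.64 × 79.315 = 50.762 N.
Net force along the incline is 178.151 − 50.762 = 127.389 N, so a = 127.389 / 19.9 = 6.4015 m/s².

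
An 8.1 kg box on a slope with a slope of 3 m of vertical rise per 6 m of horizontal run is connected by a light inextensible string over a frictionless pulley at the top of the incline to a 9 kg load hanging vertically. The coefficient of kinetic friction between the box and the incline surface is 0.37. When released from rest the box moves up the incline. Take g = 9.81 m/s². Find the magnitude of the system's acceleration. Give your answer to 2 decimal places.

For the box on the incline: the weight component along the slope is m₁g sin 26.57° = 8.1 × 9.81 × 0.4472 = 35.535 N and the normal force is N = m₁g cos 26.57° = 71.072 N.
Kinetic friction opposes the box's motion up the incline: f = μN = 0.37 × 71.072 = 26.297 N acting down the slope.
Newton's second law for the box (up-slope positive): T − 35.535 − 26.297 = 8.1 a. For the hanging load (downward positive): 9 × 9.81 − T = 9 a.
Adding the two equations eliminates T: 26.458 = 17.1 a, so a = 1.5473 m/s².

1.55 m/s²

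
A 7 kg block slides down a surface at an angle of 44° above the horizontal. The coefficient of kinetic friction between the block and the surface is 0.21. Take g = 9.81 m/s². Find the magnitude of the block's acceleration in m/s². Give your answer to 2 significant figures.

5.3 m/s²

Resolving the weight along the incline: the component pulling the block down the slope is mg sin 44° = 7 × 9.81 × 0.6947 = 47.705 N, and the normal force is N = mg cos 44° = 7 × 9.81 × 0.7193 = 49.394 N.
Kinetic friction acts up the slope with magnitude f = μN = 0.21 × 49.394 = 10.373 N.
Net force along the incline is 47.705 − 10.373 = 37.332 N, so a = 37.332 / 7 = 5.3331 m/s².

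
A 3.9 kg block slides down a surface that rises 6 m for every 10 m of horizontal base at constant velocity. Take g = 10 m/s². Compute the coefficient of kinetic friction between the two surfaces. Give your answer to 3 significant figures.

At constant velocity the net force along the incline is zero: mg sin 30.96° = μ mg cos 30.96°.
So μ = tan 30.96° = 0.5145 / 0.8575 = 0.6000.

0.600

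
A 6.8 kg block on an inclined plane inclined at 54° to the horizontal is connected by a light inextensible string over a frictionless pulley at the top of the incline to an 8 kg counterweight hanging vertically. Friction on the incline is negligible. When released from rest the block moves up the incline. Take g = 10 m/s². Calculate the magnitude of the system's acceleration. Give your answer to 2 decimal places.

For the block on the incline: the weight component along the slope is m₁g sin 54° = 6.8 × 10 × 0.8090 = 55.012 N and the normal force is N = m₁g cos 54° = 39.969 N.
Newton's second law for the block (up-slope positive): T − 55.012 = 6.8 a. For the hanging counterweight (downward positive): 8 × 10 − T = 8 a.
Adding the two equations eliminates T: 24.988 = 14.8 a, so a = 1.6884 m/s².

1.69 m/s²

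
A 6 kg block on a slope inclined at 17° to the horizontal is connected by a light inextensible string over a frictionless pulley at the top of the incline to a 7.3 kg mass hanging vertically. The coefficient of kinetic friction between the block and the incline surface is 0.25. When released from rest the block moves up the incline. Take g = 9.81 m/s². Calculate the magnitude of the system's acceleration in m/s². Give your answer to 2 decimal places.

3.03 m/s²

For the block on the incline: the weight component along the slope is m₁g sin 17° = 6 × 9.81 × 0.2924 = 17.211 N and the normal force is N = m₁g cos 17° = 56.288 N.
Kinetic friction opposes the block's motion up the incline: f = μN = 0.25 × 56.288 = 14.072 N acting down the slope.
Newton's second law for the block (up-slope positive): T − 17.211 − 14.072 = 6 a. For the hanging mass (downward positive): 7.3 × 9.81 − T = 7.3 a.
Adding the two equations eliminates T: 40.330 = 13.3 a, so a = 3.0323 m/s².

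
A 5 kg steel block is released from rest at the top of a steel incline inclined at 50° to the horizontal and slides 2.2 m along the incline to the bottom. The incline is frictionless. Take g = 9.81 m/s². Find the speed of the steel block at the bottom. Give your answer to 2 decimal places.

5.75 m/s

The weight component along the incline is mg sin 50° = 37.574 N and the normal force is N = mg cos 50° = 31.529 N.
With no friction, a = g sin 50° = 7.5149 m/s².
Starting from rest over a distance of 2.2 m, v² = 2aL = 2 × 7.5149 × 2.2 = 33.0656, so v = 5.7503 m/s.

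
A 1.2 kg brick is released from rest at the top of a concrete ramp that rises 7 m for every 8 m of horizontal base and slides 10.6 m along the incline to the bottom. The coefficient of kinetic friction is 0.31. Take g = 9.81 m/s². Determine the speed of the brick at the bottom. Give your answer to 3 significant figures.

9.40 m/s

The weight component along the incline is mg sin 41.19° = 7.752 N and the normal force is N = mg cos 41.19° = 8.859 N.
Friction up the slope is f = μN = 0.31 × 8.859 = 2.746 N, so the net downslope force is 7.752 − 2.746 = 5.006 N and a = 5.006 / 1.2 = 4.1717 m/s².
Starting from rest over a distance of 10.6 m, v² = 2aL = 2 × 4.1717 × 10.6 = 88.4400, so v = 9.4043 m/s.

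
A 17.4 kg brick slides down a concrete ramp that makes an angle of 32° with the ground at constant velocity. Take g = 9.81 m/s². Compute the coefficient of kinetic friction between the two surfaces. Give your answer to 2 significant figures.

At constant velocity the net force along the incline is zero: mg sin 32° = μ mg cos 32°.
So μ = tan 32° = 0.5299 / 0.8480 = 0.6249.

0.62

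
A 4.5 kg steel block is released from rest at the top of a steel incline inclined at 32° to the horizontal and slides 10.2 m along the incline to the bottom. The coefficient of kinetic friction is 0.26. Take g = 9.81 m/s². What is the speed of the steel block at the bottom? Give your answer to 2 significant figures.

The weight component along the incline is mg sin 32° = 23.393 N and the normal force is N = mg cos 32° = 37.437 N.
Friction up the slope is f = μN = 0.26 × 37.437 = 9.734 N, so the net downslope force is 23.393 − 9.734 = 13.659 N and a = 13.659 / 4.5 = 3.0353 m/s².
Starting from rest over a distance of 10.2 m, v² = 2aL = 2 × 3.0353 × 10.2 = 61.9201, so v = 7.8689 m/s.

7.9 m/s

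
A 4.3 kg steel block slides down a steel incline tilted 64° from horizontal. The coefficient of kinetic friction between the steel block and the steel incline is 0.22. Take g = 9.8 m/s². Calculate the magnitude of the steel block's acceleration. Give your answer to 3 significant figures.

Resolving the weight along the incline: the component pulling the steel block down the slope is mg sin 64° = 4.3 × 9.8 × 0.8988 = 37.875 N, and the normal force is N = mg cos 64° = 4.3 × 9.8 × 0.4384 = 18.474 N.
Kinetic friction acts up the slope with magnitude f = μN = 0.22 × 18.474 = 4.064 N.
Net force along the incline is 37.875 − 4.064 = 33.811 N, so a = 33.811 / 4.3 = 7.8630 m/s².

7.86 m/s²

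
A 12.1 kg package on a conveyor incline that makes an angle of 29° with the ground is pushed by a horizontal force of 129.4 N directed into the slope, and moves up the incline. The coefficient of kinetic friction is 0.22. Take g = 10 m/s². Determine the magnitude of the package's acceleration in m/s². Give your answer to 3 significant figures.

1.44 m/s²

The horizontal push has components F cos 29° = 129.4 × 0.8746 = 113.173 N up the incline and F sin 29° = 129.4 × 0.4848 = 62.733 N pressing into the surface.
The normal force is therefore N = mg cos 29° + F sin 29° = 105.827 + 62.733 = 168.560 N, and kinetic friction down the slope is μN = 0.22 × 168.560 = 37.083 N.
Along the incline: F cos 29° − mg sin 29° − μN = ma, so 113.173 − 58.661 − 37.083 = 12.1 a, giving a = 1.4404 m/s².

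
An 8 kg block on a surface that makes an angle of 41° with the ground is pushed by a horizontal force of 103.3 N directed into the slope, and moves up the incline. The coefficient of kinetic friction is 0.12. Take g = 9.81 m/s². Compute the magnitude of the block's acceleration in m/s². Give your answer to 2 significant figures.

1.4 m/s²

The horizontal push has components F cos 41° = 103.3 × 0.7547 = 77.961 N up the incline and F sin 41° = 103.3 × 0.6561 = 67.775 N pressing into the surface.
The normal force is therefore N = mg cos 41° + F sin 41° = 59.229 + 67.775 = 127.004 N, and kinetic friction down the slope is μN = 0.12 × 127.004 = 15.240 N.
Along the incline: F cos 41° − mg sin 41° − μN = ma, so 77.961 − 51.491 − 15.240 = 8 a, giving a = 1.4037 m/s².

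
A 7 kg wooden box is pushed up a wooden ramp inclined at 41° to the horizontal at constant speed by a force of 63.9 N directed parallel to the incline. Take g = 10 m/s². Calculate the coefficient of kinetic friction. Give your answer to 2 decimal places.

0.34

At constant speed ΣF = 0 along the incline. The applied 63.9 N acts up the slope; the weight component mg sin 41° = 45.924 N and kinetic friction μN both act down the slope.
So 63.9 = 45.924 + μ × 52.830, giving μ = (63.9 − 45.924) / 52.830 = 0.3403.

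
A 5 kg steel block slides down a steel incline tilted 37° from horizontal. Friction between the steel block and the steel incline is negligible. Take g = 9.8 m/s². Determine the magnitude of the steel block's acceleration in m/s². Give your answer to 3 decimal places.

Resolving the weight along the incline: the component pulling the steel block down the slope is mg sin 37° = 5 × 9.8 × 0.6018 = 29.488 N, and the normal force is N = mg cos 37° = 5 × 9.8 × 0.7986 = 39.131 N.
With no friction the net force along the incline is 29.488 N, so a = g sin 37° = 29.488 / 5 = 5.8976 m/s².

5.898 m/s²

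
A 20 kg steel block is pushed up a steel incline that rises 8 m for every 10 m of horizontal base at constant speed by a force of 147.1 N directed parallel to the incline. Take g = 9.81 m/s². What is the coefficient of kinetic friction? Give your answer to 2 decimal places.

At constant speed ΣF = 0 along the incline. The applied 147.1 N acts up the slope; the weight component mg sin 38.66° = 122.565 N and kinetic friction μN both act down the slope.
So 147.1 = 122.565 + μ × 153.206, giving μ = (147.1 − 122.565) / 153.206 = 0.1601.

0.16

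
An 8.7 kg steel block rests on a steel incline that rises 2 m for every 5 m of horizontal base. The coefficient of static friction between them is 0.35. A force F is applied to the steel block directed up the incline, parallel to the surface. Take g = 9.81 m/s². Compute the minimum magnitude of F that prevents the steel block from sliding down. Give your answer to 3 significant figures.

The normal force is N = mg cos 21.80° = 79.243 N. With F at its minimum the steel block is on the verge of sliding down, so static friction is at its maximum μ_s N = 0.35 × 79.243 = 27.735 N and acts up the slope.
Equilibrium along the incline: F + μ_s N = mg sin 21.80°, so F = 31.697 − 27.735 = 3.962 N.

3.96 N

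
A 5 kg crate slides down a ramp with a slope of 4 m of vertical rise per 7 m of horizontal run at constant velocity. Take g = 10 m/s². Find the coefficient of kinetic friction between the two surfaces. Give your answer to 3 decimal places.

0.571

At constant velocity the net force along the incline is zero: mg sin 29.74° = μ mg cos 29.74°.
So μ = tan 29.74° = 0.4961 / 0.8682 = 0.5714.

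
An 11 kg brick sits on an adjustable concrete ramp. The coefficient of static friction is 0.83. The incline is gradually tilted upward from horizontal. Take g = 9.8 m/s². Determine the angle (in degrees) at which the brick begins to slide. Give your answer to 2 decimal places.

At the threshold of sliding, static friction is at its maximum μ_s N and exactly balances the weight component along the incline: mg sin θ = μ_s mg cos θ.
Hence tan θ = μ_s = 0.83, so θ = arctan(0.83) = 39.6927°.

39.69°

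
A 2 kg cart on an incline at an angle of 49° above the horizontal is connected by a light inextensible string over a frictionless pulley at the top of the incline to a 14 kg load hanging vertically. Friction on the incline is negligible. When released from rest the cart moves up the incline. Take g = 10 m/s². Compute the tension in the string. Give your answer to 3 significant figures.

For the cart on the incline: the weight component along the slope is m₁g sin 49° = 2 × 10 × 0.7547 = 15.094 N and the normal force is N = m₁g cos 49° = 13.121 N.
Newton's second law for the cart (up-slope positive): T − 15.094 = 2 a. For the hanging load (downward positive): 14 × 10 − T = 14 a.
Adding the two equations eliminates T: 124.906 = 16 a, so a = 7.8066 m/s².
Then from the hanging load's equation, T = 14 × (10 − 7.8066) = 30.708 N.

30.7 N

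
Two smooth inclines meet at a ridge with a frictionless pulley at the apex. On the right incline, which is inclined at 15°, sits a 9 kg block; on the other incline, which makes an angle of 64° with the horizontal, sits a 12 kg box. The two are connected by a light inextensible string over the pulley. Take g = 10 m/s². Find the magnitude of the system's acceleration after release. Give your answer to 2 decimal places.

Resolve each weight along its own incline: the 9 kg mass has component 9 × 10 × sin 15° = 23.294 N down its slope, and the 12 kg mass has 12 × 10 × sin 64° = 107.855 N down its slope.
The 12 kg side's 107.855 N exceeds the other side's 23.294 N, so that mass slides down and the 9 kg mass slides up. Taking that direction as positive, Newton's second law for the whole system gives 107.855 − 23.294 = (9 + 12) a, so a = 84.561 / 21 = 4.0267 m/s².

4.03 m/s²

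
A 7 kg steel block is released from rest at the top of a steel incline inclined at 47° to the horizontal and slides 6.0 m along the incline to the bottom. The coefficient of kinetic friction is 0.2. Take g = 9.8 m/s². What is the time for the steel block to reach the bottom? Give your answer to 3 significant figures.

The weight component along the incline is mg sin 47° = 50.171 N and the normal force is N = mg cos 47° = 46.785 N.
Friction up the slope is f = μN = 0.2 × 46.785 = 9.357 N, so the net downslope force is 50.171 − 9.357 = 40.814 N and a = 40.814 / 7 = 5.8306 m/s².
Starting from rest, L = ½at², so t = √(2L/a) = √(2 × 6.0 / 5.8306) = 1.4346 s.

1.43 s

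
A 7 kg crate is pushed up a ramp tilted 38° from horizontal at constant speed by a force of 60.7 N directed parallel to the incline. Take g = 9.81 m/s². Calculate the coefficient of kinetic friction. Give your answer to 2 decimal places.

At constant speed ΣF = 0 along the incline. The applied 60.7 N acts up the slope; the weight component mg sin 38° = 42.277 N and kinetic friction μN both act down the slope.
So 60.7 = 42.277 + μ × 54.113, giving μ = (60.7 − 42.277) / 54.113 = 0.3405.

0.34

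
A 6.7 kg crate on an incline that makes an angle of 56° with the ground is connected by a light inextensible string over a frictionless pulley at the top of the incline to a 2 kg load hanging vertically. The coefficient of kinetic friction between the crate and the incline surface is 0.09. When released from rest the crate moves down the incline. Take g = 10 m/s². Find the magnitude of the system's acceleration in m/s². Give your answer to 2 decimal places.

3.70 m/s²

For the crate on the incline: the weight component along the slope is m₁g sin 56° = 6.7 × 10 × 0.8290 = 55.543 N and the normal force is N = m₁g cos 56° = 37.466 N.
Kinetic friction opposes the crate's motion down the incline: f = μN = 0.09 × 37.466 = 3.372 N acting up the slope.
Newton's second law for the crate (down-slope positive): 55.543 − 3.372 − T = 6.7 a. For the hanging load (upward positive): T − 2 × 10 = 2 a.
Adding the two equations eliminates T: 32.171 = 8.7 a, so a = 3.6978 m/s².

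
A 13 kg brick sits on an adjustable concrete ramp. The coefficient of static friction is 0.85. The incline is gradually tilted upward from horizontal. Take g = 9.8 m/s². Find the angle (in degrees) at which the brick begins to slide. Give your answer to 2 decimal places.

At the threshold of sliding, static friction is at its maximum μ_s N and exactly balances the weight component along the incline: mg sin θ = μ_s mg cos θ.
Hence tan θ = μ_s = 0.85, so θ = arctan(0.85) = 40.3645°.

40.36°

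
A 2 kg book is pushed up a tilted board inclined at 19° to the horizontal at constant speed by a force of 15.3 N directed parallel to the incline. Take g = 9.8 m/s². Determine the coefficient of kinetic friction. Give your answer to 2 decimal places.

At constant speed ΣF = 0 along the incline. The applied 15.3 N acts up the slope; the weight component mg sin 19° = 6.381 N and kinetic friction μN both act down the slope.
So 15.3 = 6.381 + μ × 18.532, giving μ = (15.3 − 6.381) / 18.532 = 0.4813.

0.48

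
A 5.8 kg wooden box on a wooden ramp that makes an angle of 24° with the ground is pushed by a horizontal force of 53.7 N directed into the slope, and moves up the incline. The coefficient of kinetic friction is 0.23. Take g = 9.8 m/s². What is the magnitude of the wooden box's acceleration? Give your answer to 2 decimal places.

1.55 m/s²

The horizontal push has components F cos 24° = 53.7 × 0.9135 = 49.055 N up the incline and F sin 24° = 53.7 × 0.4067 = 21.840 N pressing into the surface.
The normal force is therefore N = mg cos 24° + F sin 24° = 51.923 + 21.840 = 73.763 N, and kinetic friction down the slope is μN = 0.23 × 73.763 = 16.965 N.
Along the incline: F cos 24° − mg sin 24° − μN = ma, so 49.055 − 23.117 − 16.965 = 5.8 a, giving a = 1.5471 m/s².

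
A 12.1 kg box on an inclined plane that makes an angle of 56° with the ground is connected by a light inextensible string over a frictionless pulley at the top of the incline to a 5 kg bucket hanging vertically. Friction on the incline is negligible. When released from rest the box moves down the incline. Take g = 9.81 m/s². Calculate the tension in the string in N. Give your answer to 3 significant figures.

For the box on the incline: the weight component along the slope is m₁g sin 56° = 12.1 × 9.81 × 0.8290 = 98.403 N and the normal force is N = m₁g cos 56° = 66.377 N.
Newton's second law for the box (down-slope positive): 98.403 − T = 12.1 a. For the hanging bucket (upward positive): T − 5 × 9.81 = 5 a.
Adding the two equations eliminates T: 49.353 = 17.1 a, so a = 2.8861 m/s².
Then from the hanging bucket's equation, T = 5 × (9.81 + 2.8861) = 63.481 N.

63.5 N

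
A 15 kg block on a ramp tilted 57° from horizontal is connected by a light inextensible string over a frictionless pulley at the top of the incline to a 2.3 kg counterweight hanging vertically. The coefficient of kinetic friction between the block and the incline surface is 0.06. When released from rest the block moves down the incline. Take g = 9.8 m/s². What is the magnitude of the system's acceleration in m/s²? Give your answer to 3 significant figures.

5.55 m/s²

For the block on the incline: the weight component along the slope is m₁g sin 57° = 15 × 9.8 × 0.8387 = 123.289 N and the normal force is N = m₁g cos 57° = 80.062 N.
Kinetic friction opposes the block's motion down the incline: f = μN = 0.06 × 80.062 = 4.804 N acting up the slope.
Newton's second law for the block (down-slope positive): 123.289 − 4.804 − T = 15 a. For the hanging counterweight (upward positive): T − 2.3 × 9.8 = 2.3 a.
Adding the two equations eliminates T: 95.945 = 17.3 a, so a = 5.5460 m/s².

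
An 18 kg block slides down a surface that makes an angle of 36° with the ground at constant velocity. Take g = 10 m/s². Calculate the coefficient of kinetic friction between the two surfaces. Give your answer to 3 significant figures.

At constant velocity the net force along the incline is zero: mg sin 36° = μ mg cos 36°.
So μ = tan 36° = 0.5878 / 0.8090 = 0.7266.

0.727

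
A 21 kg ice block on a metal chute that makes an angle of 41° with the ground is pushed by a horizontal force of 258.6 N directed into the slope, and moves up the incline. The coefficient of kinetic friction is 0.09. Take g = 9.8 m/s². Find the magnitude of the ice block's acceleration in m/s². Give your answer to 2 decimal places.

The horizontal push has components F cos 41° = 258.6 × 0.7547 = 195.165 N up the incline and F sin 41° = 258.6 × 0.6561 = 169.667 N pressing into the surface.
The normal force is therefore N = mg cos 41° + F sin 41° = 155.317 + 169.667 = 324.984 N, and kinetic friction down the slope is μN = 0.09 × 324.984 = 29.249 N.
Along the incline: F cos 41° − mg sin 41° − μN = ma, so 195.165 − 135.025 − 29.249 = 21 a, giving a = 1.4710 m/s².

1.47 m/s²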